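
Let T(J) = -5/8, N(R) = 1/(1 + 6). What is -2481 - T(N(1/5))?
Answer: -19843/8 ≈ -2480.4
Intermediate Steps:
N(R) = ⅐ (N(R) = 1/7 = ⅐)
T(J) = -5/8 (T(J) = -5*⅛ = -5/8)
-2481 - T(N(1/5)) = -2481 - 1*(-5/8) = -2481 + 5/8 = -19843/8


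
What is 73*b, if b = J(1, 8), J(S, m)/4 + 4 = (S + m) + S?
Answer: 1752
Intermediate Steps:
J(S, m) = -16 + 4*m + 8*S (J(S, m) = -16 + 4*((S + m) + S) = -16 + 4*(m + 2*S) = -16 + (4*m + 8*S) = -16 + 4*m + 8*S)
b = 24 (b = -16 + 4*8 + 8*1 = -16 + 32 + 8 = 24)
73*b = 73*24 = 1752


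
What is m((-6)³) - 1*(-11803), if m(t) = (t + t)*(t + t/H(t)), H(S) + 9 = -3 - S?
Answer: 1794731/17 ≈ 1.0557e+5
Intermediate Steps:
H(S) = -12 - S (H(S) = -9 + (-3 - S) = -12 - S)
m(t) = 2*t*(t + t/(-12 - t)) (m(t) = (t + t)*(t + t/(-12 - t)) = (2*t)*(t + t/(-12 - t)) = 2*t*(t + t/(-12 - t)))
m((-6)³) - 1*(-11803) = 2*((-6)³)²*(11 + (-6)³)/(12 + (-6)³) - 1*(-11803) = 2*(-216)²*(11 - 216)/(12 - 216) + 11803 = 2*46656*(-205)/(-204) + 11803 = 2*46656*(-1/204)*(-205) + 11803 = 1594080/17 + 11803 = 1794731/17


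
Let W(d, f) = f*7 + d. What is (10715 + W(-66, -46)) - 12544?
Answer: -2217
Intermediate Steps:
W(d, f) = d + 7*f (W(d, f) = 7*f + d = d + 7*f)
(10715 + W(-66, -46)) - 12544 = (10715 + (-66 + 7*(-46))) - 12544 = (10715 + (-66 - 322)) - 12544 = (10715 - 388) - 12544 = 10327 - 12544 = -2217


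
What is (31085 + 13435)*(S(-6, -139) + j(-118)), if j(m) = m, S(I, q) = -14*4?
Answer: -7746480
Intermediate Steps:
S(I, q) = -56
(31085 + 13435)*(S(-6, -139) + j(-118)) = (31085 + 13435)*(-56 - 118) = 44520*(-174) = -7746480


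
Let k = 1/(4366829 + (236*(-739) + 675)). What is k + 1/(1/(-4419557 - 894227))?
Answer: -22281227690399/4193100 ≈ -5.3138e+6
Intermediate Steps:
k = 1/4193100 (k = 1/(4366829 + (-174404 + 675)) = 1/(4366829 - 173729) = 1/4193100 ≈ 2.3849e-7)
k + 1/(1/(-4419557 - 894227)) = 1/4193100 + 1/(1/(-4419557 - 894227)) = 1/4193100 + 1/(1/(-5313784)) = 1/4193100 + 1/(-1/5313784) = 1/4193100 - 5313784 = -22281227690399/4193100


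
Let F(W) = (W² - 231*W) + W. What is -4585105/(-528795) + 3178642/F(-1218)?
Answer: 325581154037/31087223496 ≈ 10.473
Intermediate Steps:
F(W) = W² - 230*W
-4585105/(-528795) + 3178642/F(-1218) = -4585105/(-528795) + 3178642/((-1218*(-230 - 1218))) = -4585105*(-1/528795) + 3178642/((-1218*(-1448))) = 917021/105759 + 3178642/1763664 = 917021/105759 + 3178642*(1/1763664) = 917021/105759 + 1589321/881832 = 325581154037/31087223496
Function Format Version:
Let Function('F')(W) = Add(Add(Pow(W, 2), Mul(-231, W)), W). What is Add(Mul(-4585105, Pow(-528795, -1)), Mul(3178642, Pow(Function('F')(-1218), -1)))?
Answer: Rational(325581154037, 31087223496) ≈ 10.473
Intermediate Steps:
Function('F')(W) = Add(Pow(W, 2), Mul(-230, W))
Add(Mul(-4585105, Pow(-528795, -1)), Mul(3178642, Pow(Function('F')(-1218), -1))) = Add(Mul(-4585105, Pow(-528795, -1)), Mul(3178642, Pow(Mul(-1218, Add(-230, -1218)), -1))) = Add(Mul(-4585105, Rational(-1, 528795)), Mul(3178642, Pow(Mul(-1218, -1448), -1))) = Add(Rational(917021, 105759), Mul(3178642, Pow(1763664, -1))) = Add(Rational(917021, 105759), Mul(3178642, Rational(1, 1763664))) = Add(Rational(917021, 105759), Rational(1589321, 881832)) = Rational(325581154037, 31087223496)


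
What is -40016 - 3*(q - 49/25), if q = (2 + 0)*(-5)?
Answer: -999503/25 ≈ -39980.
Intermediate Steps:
q = -10 (q = 2*(-5) = -10)
-40016 - 3*(q - 49/25) = -40016 - 3*(-10 - 49/25) = -40016 - 3*(-299)/25 = -40016 - 1*(-897/25) = -40016 + 897/25 = -999503/25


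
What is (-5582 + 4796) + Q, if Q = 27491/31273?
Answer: -24553087/31273 ≈ -785.12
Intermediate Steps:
Q = 27491/31273 (Q = 27491*(1/31273) = 27491/31273 ≈ 0.87906)
(-5582 + 4796) + Q = (-5582 + 4796) + 27491/31273 = -786 + 27491/31273 = -24553087/31273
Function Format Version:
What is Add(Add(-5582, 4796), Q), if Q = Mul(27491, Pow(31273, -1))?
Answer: Rational(-24553087, 31273) ≈ -785.12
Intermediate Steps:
Q = Rational(27491, 31273) (Q = Mul(27491, Rational(1, 31273)) = Rational(27491, 31273) ≈ 0.87906)
Add(Add(-5582, 4796), Q) = Add(Add(-5582, 4796), Rational(27491, 31273)) = Add(-786, Rational(27491, 31273)) = Rational(-24553087, 31273)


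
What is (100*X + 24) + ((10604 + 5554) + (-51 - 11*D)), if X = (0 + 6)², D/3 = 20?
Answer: 19071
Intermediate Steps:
D = 60 (D = 3*20 = 60)
X = 36 (X = 6² = 36)
(100*X + 24) + ((10604 + 5554) + (-51 - 11*D)) = (100*36 + 24) + ((10604 + 5554) + (-51 - 11*60)) = (3600 + 24) + (16158 + (-51 - 660)) = 3624 + (16158 - 711) = 3624 + 15447 = 19071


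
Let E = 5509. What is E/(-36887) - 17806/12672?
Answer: -363309985/233716032 ≈ -1.5545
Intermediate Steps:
E/(-36887) - 17806/12672 = 5509/(-36887) - 17806/12672 = 5509*(-1/36887) - 17806*1/12672 = -5509/36887 - 8903/6336 = -363309985/233716032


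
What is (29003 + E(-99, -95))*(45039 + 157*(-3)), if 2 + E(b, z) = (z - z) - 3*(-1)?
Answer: 1292650272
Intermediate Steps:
E(b, z) = 1 (E(b, z) = -2 + ((z - z) - 3*(-1)) = -2 + (0 + 3) = -2 + 3 = 1)
(29003 + E(-99, -95))*(45039 + 157*(-3)) = (29003 + 1)*(45039 + 157*(-3)) = 29004*(45039 - 471) = 29004*44568 = 1292650272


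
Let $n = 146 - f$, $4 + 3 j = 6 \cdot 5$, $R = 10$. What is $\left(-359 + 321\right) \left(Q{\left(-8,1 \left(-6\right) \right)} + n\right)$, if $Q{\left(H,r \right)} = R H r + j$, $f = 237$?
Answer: $- \frac{45334}{3} \approx -15111.0$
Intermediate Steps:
$j = \frac{26}{3}$ ($j = - \frac{4}{3} + \frac{6 \cdot 5}{3} = - \frac{4}{3} + \frac{1}{3} \cdot 30 = - \frac{4}{3} + 10 = \frac{26}{3} \approx 8.6667$)
$Q{\left(H,r \right)} = \frac{26}{3} + 10 H r$ ($Q{\left(H,r \right)} = 10 H r + \frac{26}{3} = \frac{26}{3} + 10 H r$)
$n = -91$ ($n = 146 - 237 = -91$)
$\left(-359 + 321\right) \left(Q{\left(-8,1 \left(-6\right) \right)} + n\right) = \left(-359 + 321\right) \left(\left(\frac{26}{3} + 10 \left(-8\right) 1 \left(-6\right)\right) - 91\right) = - 38 \left(\left(\frac{26}{3} + 10 \left(-8\right) \left(-6\right)\right) - 91\right) = - 38 \left(\left(\frac{26}{3} + 480\right) - 91\right) = - 38 \left(\frac{1466}{3} - 91\right) = \left(-38\right) \frac{1193}{3} = - \frac{45334}{3}$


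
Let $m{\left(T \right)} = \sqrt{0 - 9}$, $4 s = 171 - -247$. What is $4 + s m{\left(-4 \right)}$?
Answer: $4 + \frac{627 i}{2} \approx 4.0 + 313.5 i$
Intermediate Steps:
$s = \frac{209}{2}$ ($s = \frac{171 - -247}{4} = \frac{171 + 247}{4} = \frac{1}{4} \cdot 418 = \frac{209}{2} \approx 104.5$)
$m{\left(T \right)} = 3 i$ ($m{\left(T \right)} = \sqrt{-9} = 3 i$)
$4 + s m{\left(-4 \right)} = 4 + \frac{209 \cdot 3 i}{2} = 4 + \frac{627 i}{2}$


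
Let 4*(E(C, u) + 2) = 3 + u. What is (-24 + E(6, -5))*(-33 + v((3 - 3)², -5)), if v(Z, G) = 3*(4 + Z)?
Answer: 1113/2 ≈ 556.50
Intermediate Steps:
v(Z, G) = 12 + 3*Z
E(C, u) = -5/4 + u/4 (E(C, u) = -2 + (3 + u)/4 = -2 + (¾ + u/4) = -5/4 + u/4)
(-24 + E(6, -5))*(-33 + v((3 - 3)², -5)) = (-24 + (-5/4 + (¼)*(-5)))*(-33 + (12 + 3*(3 - 3)²)) = (-24 + (-5/4 - 5/4))*(-33 + (12 + 3*0²)) = (-24 - 5/2)*(-33 + (12 + 3*0)) = -53*(-33 + (12 + 0))/2 = -53*(-33 + 12)/2 = -53/2*(-21) = 1113/2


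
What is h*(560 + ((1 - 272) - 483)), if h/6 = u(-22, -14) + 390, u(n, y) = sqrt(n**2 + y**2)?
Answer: -453960 - 2328*sqrt(170) ≈ -4.8431e+5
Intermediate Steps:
h = 2340 + 12*sqrt(170) (h = 6*(sqrt((-22)**2 + (-14)**2) + 390) = 6*(sqrt(484 + 196) + 390) = 6*(sqrt(680) + 390) = 6*(2*sqrt(170) + 390) = 6*(390 + 2*sqrt(170)) = 2340 + 12*sqrt(170) ≈ 2496.5)
h*(560 + ((1 - 272) - 483)) = (2340 + 12*sqrt(170))*(560 + ((1 - 272) - 483)) = (2340 + 12*sqrt(170))*(560 + (-271 - 483)) = (2340 + 12*sqrt(170))*(560 - 754) = (2340 + 12*sqrt(170))*(-194) = -453960 - 2328*sqrt(170)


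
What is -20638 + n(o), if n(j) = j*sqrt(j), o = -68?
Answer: -20638 - 136*I*sqrt(17) ≈ -20638.0 - 560.74*I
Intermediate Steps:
n(j) = j**(3/2)
-20638 + n(o) = -20638 + (-68)**(3/2) = -20638 - 136*I*sqrt(17)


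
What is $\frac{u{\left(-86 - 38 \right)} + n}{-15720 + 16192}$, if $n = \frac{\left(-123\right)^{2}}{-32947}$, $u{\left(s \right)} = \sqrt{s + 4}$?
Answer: $- \frac{15129}{15550984} + \frac{i \sqrt{30}}{236} \approx -0.00097286 + 0.023209 i$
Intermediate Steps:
$u{\left(s \right)} = \sqrt{4 + s}$
$n = - \frac{15129}{32947}$ ($n = 15129 \left(- \frac{1}{32947}\right) = - \frac{15129}{32947} \approx -0.45919$)
$\frac{u{\left(-86 - 38 \right)} + n}{-15720 + 16192} = \frac{\sqrt{4 - 124} - \frac{15129}{32947}}{-15720 + 16192} = \frac{\sqrt{4 - 124} - \frac{15129}{32947}}{472} = \left(\sqrt{-120} - \frac{15129}{32947}\right) \frac{1}{472} = \left(2 i \sqrt{30} - \frac{15129}{32947}\right) \frac{1}{472} = \left(- \frac{15129}{32947} + 2 i \sqrt{30}\right) \frac{1}{472} = - \frac{15129}{15550984} + \frac{i \sqrt{30}}{236}$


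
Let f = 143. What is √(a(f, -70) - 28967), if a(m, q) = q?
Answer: I*√29037 ≈ 170.4*I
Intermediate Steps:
√(a(f, -70) - 28967) = √(-70 - 28967) = √(-29037) = I*√29037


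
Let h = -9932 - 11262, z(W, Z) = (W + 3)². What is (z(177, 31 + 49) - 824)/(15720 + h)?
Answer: -15788/2737 ≈ -5.7684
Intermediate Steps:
z(W, Z) = (3 + W)²
h = -21194
(z(177, 31 + 49) - 824)/(15720 + h) = ((3 + 177)² - 824)/(15720 - 21194) = (180² - 824)/(-5474) = (32400 - 824)*(-1/5474) = 31576*(-1/5474) = -15788/2737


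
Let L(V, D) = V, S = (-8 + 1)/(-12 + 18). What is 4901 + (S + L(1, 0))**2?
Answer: 176437/36 ≈ 4901.0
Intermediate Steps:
S = -7/6 ≈ -1.1667
4901 + (S + L(1, 0))**2 = 4901 + (-7/6 + 1)**2 = 4901 + (-1/6)**2 = 4901 + 1/36 = 176437/36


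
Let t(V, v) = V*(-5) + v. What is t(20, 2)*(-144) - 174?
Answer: 13938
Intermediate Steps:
t(V, v) = v - 5*V (t(V, v) = -5*V + v = v - 5*V)
t(20, 2)*(-144) - 174 = (2 - 5*20)*(-144) - 174 = (2 - 100)*(-144) - 174 = -98*(-144) - 174 = 14112 - 174 = 13938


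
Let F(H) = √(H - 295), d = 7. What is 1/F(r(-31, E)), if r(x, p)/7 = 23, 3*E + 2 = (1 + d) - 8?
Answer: -I*√134/134 ≈ -0.086387*I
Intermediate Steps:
E = -⅔ (E = -⅔ + ((1 + 7) - 8)/3 = -⅔ + (8 - 8)/3 = -⅔ + (⅓)*0 = -⅔ + 0 = -⅔ ≈ -0.66667)
r(x, p) = 161 (r(x, p) = 7*23 = 161)
F(H) = √(-295 + H)
1/F(r(-31, E)) = 1/(√(-295 + 161)) = 1/(√(-134)) = 1/(I*√134) = -I*√134/134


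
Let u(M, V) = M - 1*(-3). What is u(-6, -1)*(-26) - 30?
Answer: 48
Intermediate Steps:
u(M, V) = 3 + M (u(M, V) = M + 3 = 3 + M)
u(-6, -1)*(-26) - 30 = (3 - 6)*(-26) - 30 = -3*(-26) - 30 = 78 - 30 = 48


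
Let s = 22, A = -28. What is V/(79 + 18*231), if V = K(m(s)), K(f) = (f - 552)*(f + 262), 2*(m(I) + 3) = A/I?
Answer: -17370304/512677 ≈ -33.882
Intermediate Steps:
m(I) = -3 - 14/I (m(I) = -3 + (-28/I)/2 = -3 - 14/I)
K(f) = (-552 + f)*(262 + f)
V = -17370304/121 (V = -144624 + (-3 - 14/22)² - 290*(-3 - 14/22) = -144624 + (-3 - 14*1/22)² - 290*(-3 - 14*1/22) = -144624 + (-3 - 7/11)² - 290*(-3 - 7/11) = -144624 + (-40/11)² - 290*(-40/11) = -144624 + 1600/121 + 11600/11 = -17370304/121 ≈ -1.4356e+5)
V/(79 + 18*231) = -17370304/(121*(79 + 18*231)) = -17370304/(121*(79 + 4158)) = -17370304/121/4237 = -17370304/121*1/4237 = -17370304/512677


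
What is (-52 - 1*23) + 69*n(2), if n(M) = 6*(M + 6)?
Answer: 3237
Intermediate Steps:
n(M) = 36 + 6*M (n(M) = 6*(6 + M) = 36 + 6*M)
(-52 - 1*23) + 69*n(2) = (-52 - 1*23) + 69*(36 + 6*2) = (-52 - 23) + 69*(36 + 12) = -75 + 69*48 = -75 + 3312 = 3237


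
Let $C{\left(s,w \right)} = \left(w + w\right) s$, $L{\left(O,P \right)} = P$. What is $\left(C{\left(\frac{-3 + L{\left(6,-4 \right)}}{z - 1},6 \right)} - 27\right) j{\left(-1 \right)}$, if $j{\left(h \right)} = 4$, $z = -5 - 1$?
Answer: $-60$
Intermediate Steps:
$z = -6$
$C{\left(s,w \right)} = 2 s w$ ($C{\left(s,w \right)} = 2 w s = 2 s w$)
$\left(C{\left(\frac{-3 + L{\left(6,-4 \right)}}{z - 1},6 \right)} - 27\right) j{\left(-1 \right)} = \left(2 \frac{-3 - 4}{-6 - 1} \cdot 6 - 27\right) 4 = \left(2 \left(- \frac{7}{-7}\right) 6 - 27\right) 4 = \left(2 \left(\left(-7\right) \left(- \frac{1}{7}\right)\right) 6 - 27\right) 4 = \left(2 \cdot 1 \cdot 6 - 27\right) 4 = \left(12 - 27\right) 4 = \left(-15\right) 4 = -60$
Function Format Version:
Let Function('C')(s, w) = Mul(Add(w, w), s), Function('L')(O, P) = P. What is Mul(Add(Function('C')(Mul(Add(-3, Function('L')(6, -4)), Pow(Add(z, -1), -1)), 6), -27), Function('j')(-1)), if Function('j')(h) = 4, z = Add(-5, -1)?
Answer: -60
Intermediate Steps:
z = -6
Function('C')(s, w) = Mul(2, s, w) (Function('C')(s, w) = Mul(Mul(2, w), s) = Mul(2, s, w))
Mul(Add(Function('C')(Mul(Add(-3, Function('L')(6, -4)), Pow(Add(z, -1), -1)), 6), -27), Function('j')(-1)) = Mul(Add(Mul(2, Mul(Add(-3, -4), Pow(Add(-6, -1), -1)), 6), -27), 4) = Mul(Add(Mul(2, Mul(-7, Pow(-7, -1)), 6), -27), 4) = Mul(Add(Mul(2, Mul(-7, Rational(-1, 7)), 6), -27), 4) = Mul(Add(Mul(2, 1, 6), -27), 4) = Mul(Add(12, -27), 4) = Mul(-15, 4) = -60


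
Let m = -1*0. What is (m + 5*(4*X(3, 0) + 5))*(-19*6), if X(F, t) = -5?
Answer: 8550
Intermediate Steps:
m = 0
(m + 5*(4*X(3, 0) + 5))*(-19*6) = (0 + 5*(4*(-5) + 5))*(-19*6) = (0 + 5*(-20 + 5))*(-114) = (0 + 5*(-15))*(-114) = (0 - 75)*(-114) = -75*(-114) = 8550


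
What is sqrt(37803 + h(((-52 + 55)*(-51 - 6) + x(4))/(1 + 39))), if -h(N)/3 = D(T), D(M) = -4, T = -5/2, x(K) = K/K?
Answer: sqrt(37815) ≈ 194.46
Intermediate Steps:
x(K) = 1
T = -5/2 (T = -5*1/2 = -5/2 ≈ -2.5000)
h(N) = 12 (h(N) = -3*(-4) = 12)
sqrt(37803 + h(((-52 + 55)*(-51 - 6) + x(4))/(1 + 39))) = sqrt(37803 + 12) = sqrt(37815)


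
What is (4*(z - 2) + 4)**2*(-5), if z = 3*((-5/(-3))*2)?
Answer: -6480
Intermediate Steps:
z = 10 (z = 3*(-1/3*(-5)*2) = 3*((5/3)*2) = 3*(10/3) = 10)
(4*(z - 2) + 4)**2*(-5) = (4*(10 - 2) + 4)**2*(-5) = (4*8 + 4)**2*(-5) = (32 + 4)**2*(-5) = 36**2*(-5) = 1296*(-5) = -6480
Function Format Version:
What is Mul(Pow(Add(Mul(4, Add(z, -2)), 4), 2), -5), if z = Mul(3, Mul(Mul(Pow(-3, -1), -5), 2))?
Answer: -6480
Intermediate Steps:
z = 10 (z = Mul(3, Mul(Mul(Rational(-1, 3), -5), 2)) = Mul(3, Mul(Rational(5, 3), 2)) = Mul(3, Rational(10, 3)) = 10)
Mul(Pow(Add(Mul(4, Add(z, -2)), 4), 2), -5) = Mul(Pow(Add(Mul(4, Add(10, -2)), 4), 2), -5) = Mul(Pow(Add(Mul(4, 8), 4), 2), -5) = Mul(Pow(Add(32, 4), 2), -5) = Mul(Pow(36, 2), -5) = Mul(1296, -5) = -6480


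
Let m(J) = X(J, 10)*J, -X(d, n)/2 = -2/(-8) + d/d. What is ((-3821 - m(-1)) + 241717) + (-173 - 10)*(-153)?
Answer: 531785/2 ≈ 2.6589e+5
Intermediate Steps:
X(d, n) = -5/2 (X(d, n) = -2*(-2/(-8) + d/d) = -2*(-2*(-1/8) + 1) = -2*(1/4 + 1) = -2*5/4 = -5/2)
m(J) = -5*J/2
((-3821 - m(-1)) + 241717) + (-173 - 10)*(-153) = ((-3821 - (-5)*(-1)/2) + 241717) + (-173 - 10)*(-153) = ((-3821 - 1*5/2) + 241717) - 183*(-153) = ((-3821 - 5/2) + 241717) + 27999 = (-7647/2 + 241717) + 27999 = 475787/2 + 27999 = 531785/2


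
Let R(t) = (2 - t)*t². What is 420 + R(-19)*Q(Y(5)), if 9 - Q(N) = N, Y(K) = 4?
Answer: 38325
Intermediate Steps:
R(t) = t²*(2 - t)
Q(N) = 9 - N
420 + R(-19)*Q(Y(5)) = 420 + ((-19)²*(2 - 1*(-19)))*(9 - 1*4) = 420 + (361*(2 + 19))*(9 - 4) = 420 + (361*21)*5 = 420 + 7581*5 = 420 + 37905 = 38325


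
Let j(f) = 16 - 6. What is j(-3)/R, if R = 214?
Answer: 5/107 ≈ 0.046729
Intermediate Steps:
j(f) = 10
j(-3)/R = 10/214 = 10*(1/214) = 5/107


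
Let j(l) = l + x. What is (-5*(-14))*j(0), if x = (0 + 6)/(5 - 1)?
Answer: 105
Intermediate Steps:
x = 3/2 (x = 6/4 = 6*(¼) = 3/2 ≈ 1.5000)
j(l) = 3/2 + l (j(l) = l + 3/2 = 3/2 + l)
(-5*(-14))*j(0) = (-5*(-14))*(3/2 + 0) = 70*(3/2) = 105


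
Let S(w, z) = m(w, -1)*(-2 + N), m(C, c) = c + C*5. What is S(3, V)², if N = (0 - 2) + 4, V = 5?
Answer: 0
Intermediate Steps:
m(C, c) = c + 5*C
N = 2 (N = -2 + 4 = 2)
S(w, z) = 0 (S(w, z) = (-1 + 5*w)*(-2 + 2) = (-1 + 5*w)*0 = 0)
S(3, V)² = 0² = 0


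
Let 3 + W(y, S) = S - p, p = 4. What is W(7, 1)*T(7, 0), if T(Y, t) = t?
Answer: 0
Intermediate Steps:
W(y, S) = -7 + S (W(y, S) = -3 + (S - 1*4) = -3 + (S - 4) = -3 + (-4 + S) = -7 + S)
W(7, 1)*T(7, 0) = (-7 + 1)*0 = -6*0 = 0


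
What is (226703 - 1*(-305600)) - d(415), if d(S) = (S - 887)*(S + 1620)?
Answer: 1492823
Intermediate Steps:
d(S) = (-887 + S)*(1620 + S)
(226703 - 1*(-305600)) - d(415) = (226703 - 1*(-305600)) - (-1436940 + 415² + 733*415) = (226703 + 305600) - (-1436940 + 172225 + 304195) = 532303 - 1*(-960520) = 532303 + 960520 = 1492823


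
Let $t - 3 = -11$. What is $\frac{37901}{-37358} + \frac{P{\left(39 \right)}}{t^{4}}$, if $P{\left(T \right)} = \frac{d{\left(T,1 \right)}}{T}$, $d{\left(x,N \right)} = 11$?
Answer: $- \frac{3027023203}{2983858176} \approx -1.0145$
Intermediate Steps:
$t = -8$ ($t = 3 - 11 = -8$)
$P{\left(T \right)} = \frac{11}{T}$
$\frac{37901}{-37358} + \frac{P{\left(39 \right)}}{t^{4}} = \frac{37901}{-37358} + \frac{11 \cdot \frac{1}{39}}{\left(-8\right)^{4}} = 37901 \left(- \frac{1}{37358}\right) + \frac{11 \cdot \frac{1}{39}}{4096} = - \frac{37901}{37358} + \frac{11}{39} \cdot \frac{1}{4096} = - \frac{37901}{37358} + \frac{11}{159744} = - \frac{3027023203}{2983858176}$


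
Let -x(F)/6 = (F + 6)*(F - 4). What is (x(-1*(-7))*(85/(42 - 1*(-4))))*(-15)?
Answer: 149175/23 ≈ 6485.9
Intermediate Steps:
x(F) = -6*(-4 + F)*(6 + F) (x(F) = -6*(F + 6)*(F - 4) = -6*(6 + F)*(-4 + F) = -6*(-4 + F)*(6 + F))
(x(-1*(-7))*(85/(42 - 1*(-4))))*(-15) = ((144 - (-12)*(-7) - 6*(-1*(-7))²)*(85/(42 - 1*(-4))))*(-15) = ((144 - 12*7 - 6*7²)*(85/(42 + 4)))*(-15) = ((144 - 84 - 6*49)*(85/46))*(-15) = ((144 - 84 - 294)*(85*(1/46)))*(-15) = -234*85/46*(-15) = -9945/23*(-15) = 149175/23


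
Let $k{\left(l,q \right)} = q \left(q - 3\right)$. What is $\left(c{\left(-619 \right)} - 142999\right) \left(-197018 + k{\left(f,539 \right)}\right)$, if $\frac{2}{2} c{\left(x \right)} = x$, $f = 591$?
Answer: $-13196483548$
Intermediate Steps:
$k{\left(l,q \right)} = q \left(-3 + q\right)$
$c{\left(x \right)} = x$
$\left(c{\left(-619 \right)} - 142999\right) \left(-197018 + k{\left(f,539 \right)}\right) = \left(-619 - 142999\right) \left(-197018 + 539 \left(-3 + 539\right)\right) = - 143618 \left(-197018 + 539 \cdot 536\right) = - 143618 \left(-197018 + 288904\right) = \left(-143618\right) 91886 = -13196483548$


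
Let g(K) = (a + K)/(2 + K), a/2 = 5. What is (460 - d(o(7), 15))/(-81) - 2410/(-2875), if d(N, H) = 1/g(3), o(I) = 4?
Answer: -2928079/605475 ≈ -4.8360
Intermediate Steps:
a = 10 (a = 2*5 = 10)
g(K) = (10 + K)/(2 + K)
d(N, H) = 5/13 (d(N, H) = 1/((10 + 3)/(2 + 3)) = 1/(13/5) = 5/13)
(460 - d(o(7), 15))/(-81) - 2410/(-2875) = (460 - 1*5/13)/(-81) - 2410/(-2875) = (460 - 5/13)*(-1/81) - 2410*(-1/2875) = (5975/13)*(-1/81) + 482/575 = -5975/1053 + 482/575 = -2928079/605475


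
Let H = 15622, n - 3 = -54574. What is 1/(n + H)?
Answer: -1/38949 ≈ -2.5675e-5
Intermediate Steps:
n = -54571 (n = 3 - 54574 = -54571)
1/(n + H) = 1/(-54571 + 15622) = 1/(-38949) = -1/38949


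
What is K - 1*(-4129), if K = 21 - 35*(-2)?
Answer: 4220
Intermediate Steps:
K = 91 (K = 21 + 70 = 91)
K - 1*(-4129) = 91 - 1*(-4129) = 91 + 4129 = 4220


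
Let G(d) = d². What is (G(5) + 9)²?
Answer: 1156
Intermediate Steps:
(G(5) + 9)² = (5² + 9)² = (25 + 9)² = 34² = 1156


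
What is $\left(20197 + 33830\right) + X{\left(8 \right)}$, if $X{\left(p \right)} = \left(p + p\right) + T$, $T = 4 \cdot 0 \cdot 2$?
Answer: $54043$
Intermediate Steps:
$T = 0$ ($T = 0 \cdot 2 = 0$)
$X{\left(p \right)} = 2 p$ ($X{\left(p \right)} = \left(p + p\right) + 0 = 2 p + 0 = 2 p$)
$\left(20197 + 33830\right) + X{\left(8 \right)} = \left(20197 + 33830\right) + 2 \cdot 8 = 54027 + 16 = 54043$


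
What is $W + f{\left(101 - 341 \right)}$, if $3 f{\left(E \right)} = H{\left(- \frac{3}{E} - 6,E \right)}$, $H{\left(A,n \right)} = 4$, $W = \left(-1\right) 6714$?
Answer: $- \frac{20138}{3} \approx -6712.7$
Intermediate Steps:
$W = -6714$
$f{\left(E \right)} = \frac{4}{3}$ ($f{\left(E \right)} = \frac{1}{3} \cdot 4 = \frac{4}{3}$)
$W + f{\left(101 - 341 \right)} = -6714 + \frac{4}{3} = - \frac{20138}{3}$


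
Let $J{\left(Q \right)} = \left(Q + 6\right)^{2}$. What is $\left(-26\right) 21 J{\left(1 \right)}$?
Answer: $-26754$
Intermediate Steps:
$J{\left(Q \right)} = \left(6 + Q\right)^{2}$
$\left(-26\right) 21 J{\left(1 \right)} = \left(-26\right) 21 \left(6 + 1\right)^{2} = - 546 \cdot 7^{2} = \left(-546\right) 49 = -26754$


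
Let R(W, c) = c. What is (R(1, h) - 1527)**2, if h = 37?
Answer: 2220100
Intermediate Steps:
(R(1, h) - 1527)**2 = (37 - 1527)**2 = (-1490)**2 = 2220100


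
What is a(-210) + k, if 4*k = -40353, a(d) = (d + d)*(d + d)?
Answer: 665247/4 ≈ 1.6631e+5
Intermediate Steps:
a(d) = 4*d² (a(d) = (2*d)*(2*d) = 4*d²)
k = -40353/4 (k = (¼)*(-40353) = -40353/4 ≈ -10088.)
a(-210) + k = 4*(-210)² - 40353/4 = 4*44100 - 40353/4 = 176400 - 40353/4 = 665247/4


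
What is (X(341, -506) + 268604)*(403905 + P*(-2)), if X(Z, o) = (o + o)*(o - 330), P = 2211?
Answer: 445278133188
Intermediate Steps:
X(Z, o) = 2*o*(-330 + o) (X(Z, o) = (2*o)*(-330 + o) = 2*o*(-330 + o))
(X(341, -506) + 268604)*(403905 + P*(-2)) = (2*(-506)*(-330 - 506) + 268604)*(403905 + 2211*(-2)) = (2*(-506)*(-836) + 268604)*(403905 - 4422) = (846032 + 268604)*399483 = 1114636*399483 = 445278133188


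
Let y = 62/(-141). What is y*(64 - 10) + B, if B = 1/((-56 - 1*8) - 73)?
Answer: -152939/6439 ≈ -23.752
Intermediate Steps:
y = -62/141 (y = 62*(-1/141) = -62/141 ≈ -0.43972)
B = -1/137 (B = 1/((-56 - 8) - 73) = 1/(-64 - 73) = 1/(-137) = -1/137 ≈ -0.0072993)
y*(64 - 10) + B = -62*(64 - 10)/141 - 1/137 = -62/141*54 - 1/137 = -1116/47 - 1/137 = -152939/6439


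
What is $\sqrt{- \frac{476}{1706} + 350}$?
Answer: $\frac{14 \sqrt{1298266}}{853} \approx 18.701$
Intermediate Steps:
$\sqrt{- \frac{476}{1706} + 350} = \sqrt{\left(-476\right) \frac{1}{1706} + 350} = \sqrt{- \frac{238}{853} + 350} = \sqrt{\frac{298312}{853}} = \frac{14 \sqrt{1298266}}{853}$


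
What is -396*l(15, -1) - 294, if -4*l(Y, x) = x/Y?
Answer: -1503/5 ≈ -300.60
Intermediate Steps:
l(Y, x) = -x/(4*Y)
-396*l(15, -1) - 294 = -(-99)*(-1)/15 - 294 = -396*1/60 - 294 = -33/5 - 294 = -1503/5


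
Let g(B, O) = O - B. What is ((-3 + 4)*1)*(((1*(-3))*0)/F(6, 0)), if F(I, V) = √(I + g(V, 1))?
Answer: 0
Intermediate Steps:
F(I, V) = √(1 + I - V) (F(I, V) = √(I + (1 - V)) = √(1 + I - V))
((-3 + 4)*1)*(((1*(-3))*0)/F(6, 0)) = ((-3 + 4)*1)*(((1*(-3))*0)/(√(1 + 6 - 1*0))) = (1*1)*((-3*0)/(√(1 + 6 + 0))) = 1*(0/(√7)) = 1*(0*(√7/7)) = 1*0 = 0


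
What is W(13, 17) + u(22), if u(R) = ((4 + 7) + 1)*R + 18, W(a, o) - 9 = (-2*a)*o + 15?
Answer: -136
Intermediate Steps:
W(a, o) = 24 - 2*a*o (W(a, o) = 9 + ((-2*a)*o + 15) = 9 + (-2*a*o + 15) = 9 + (15 - 2*a*o) = 24 - 2*a*o)
u(R) = 18 + 12*R (u(R) = (11 + 1)*R + 18 = 12*R + 18 = 18 + 12*R)
W(13, 17) + u(22) = (24 - 2*13*17) + (18 + 12*22) = (24 - 442) + (18 + 264) = -418 + 282 = -136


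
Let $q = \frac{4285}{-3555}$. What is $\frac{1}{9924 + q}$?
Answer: $\frac{711}{7055107} \approx 0.00010078$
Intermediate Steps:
$q = - \frac{857}{711}$ ($q = 4285 \left(- \frac{1}{3555}\right) = - \frac{857}{711} \approx -1.2053$)
$\frac{1}{9924 + q} = \frac{1}{9924 - \frac{857}{711}} = \frac{1}{\frac{7055107}{711}} = \frac{711}{7055107}$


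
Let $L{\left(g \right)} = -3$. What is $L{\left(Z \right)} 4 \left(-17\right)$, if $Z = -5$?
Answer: $204$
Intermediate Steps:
$L{\left(Z \right)} 4 \left(-17\right) = \left(-3\right) 4 \left(-17\right) = \left(-12\right) \left(-17\right) = 204$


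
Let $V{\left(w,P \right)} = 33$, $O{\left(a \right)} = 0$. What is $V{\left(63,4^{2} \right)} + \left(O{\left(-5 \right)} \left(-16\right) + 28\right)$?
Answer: $61$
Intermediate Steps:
$V{\left(63,4^{2} \right)} + \left(O{\left(-5 \right)} \left(-16\right) + 28\right) = 33 + \left(0 \left(-16\right) + 28\right) = 33 + \left(0 + 28\right) = 33 + 28 = 61$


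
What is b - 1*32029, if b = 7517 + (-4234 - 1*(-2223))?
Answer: -26523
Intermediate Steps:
b = 5506 (b = 7517 + (-4234 + 2223) = 7517 - 2011 = 5506)
b - 1*32029 = 5506 - 1*32029 = 5506 - 32029 = -26523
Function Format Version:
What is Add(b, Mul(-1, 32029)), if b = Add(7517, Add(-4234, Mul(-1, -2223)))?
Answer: -26523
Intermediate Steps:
b = 5506 (b = Add(7517, Add(-4234, 2223)) = Add(7517, -2011) = 5506)
Add(b, Mul(-1, 32029)) = Add(5506, Mul(-1, 32029)) = Add(5506, -32029) = -26523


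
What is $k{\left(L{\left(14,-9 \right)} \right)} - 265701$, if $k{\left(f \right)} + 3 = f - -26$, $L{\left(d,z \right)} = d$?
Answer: $-265664$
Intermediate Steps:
$k{\left(f \right)} = 23 + f$ ($k{\left(f \right)} = -3 + \left(f - -26\right) = -3 + \left(f + 26\right) = -3 + \left(26 + f\right) = 23 + f$)
$k{\left(L{\left(14,-9 \right)} \right)} - 265701 = \left(23 + 14\right) - 265701 = 37 - 265701 = -265664$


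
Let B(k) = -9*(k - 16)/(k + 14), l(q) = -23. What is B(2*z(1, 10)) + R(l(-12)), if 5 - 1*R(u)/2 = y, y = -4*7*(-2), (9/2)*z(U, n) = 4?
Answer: -6666/71 ≈ -93.887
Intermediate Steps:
z(U, n) = 8/9 (z(U, n) = (2/9)*4 = 8/9)
y = 56 (y = -28*(-2) = 56)
R(u) = -102 (R(u) = 10 - 2*56 = 10 - 112 = -102)
B(k) = -9*(-16 + k)/(14 + k)
B(2*z(1, 10)) + R(l(-12)) = 9*(16 - 2*8/9)/(14 + 2*(8/9)) - 102 = 9*(16 - 1*16/9)/(14 + 16/9) - 102 = 9*(16 - 16/9)/(142/9) - 102 = 9*(9/142)*(128/9) - 102 = 576/71 - 102 = -6666/71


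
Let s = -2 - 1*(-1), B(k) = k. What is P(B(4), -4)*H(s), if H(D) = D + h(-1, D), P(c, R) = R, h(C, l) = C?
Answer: 8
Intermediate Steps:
s = -1 (s = -2 + 1 = -1)
H(D) = -1 + D (H(D) = D - 1 = -1 + D)
P(B(4), -4)*H(s) = -4*(-1 - 1) = -4*(-2) = 8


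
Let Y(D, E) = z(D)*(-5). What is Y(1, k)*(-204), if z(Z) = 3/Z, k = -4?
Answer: 3060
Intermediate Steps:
Y(D, E) = -15/D (Y(D, E) = (3/D)*(-5) = -15/D)
Y(1, k)*(-204) = -15/1*(-204) = -15*1*(-204) = -15*(-204) = 3060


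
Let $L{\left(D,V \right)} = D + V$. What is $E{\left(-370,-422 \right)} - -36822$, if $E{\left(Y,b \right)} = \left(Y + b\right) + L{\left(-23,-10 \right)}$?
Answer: $35997$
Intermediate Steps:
$E{\left(Y,b \right)} = -33 + Y + b$ ($E{\left(Y,b \right)} = \left(Y + b\right) - 33 = -33 + Y + b$)
$E{\left(-370,-422 \right)} - -36822 = \left(-33 - 370 - 422\right) - -36822 = -825 + 36822 = 35997$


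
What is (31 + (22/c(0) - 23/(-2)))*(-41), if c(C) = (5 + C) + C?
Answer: -19229/10 ≈ -1922.9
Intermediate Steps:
c(C) = 5 + 2*C
(31 + (22/c(0) - 23/(-2)))*(-41) = (31 + (22/(5 + 2*0) - 23/(-2)))*(-41) = (31 + (22/(5 + 0) - 23*(-1/2)))*(-41) = (31 + (22/5 + 23/2))*(-41) = (31 + 159/10)*(-41) = (469/10)*(-41) = -19229/10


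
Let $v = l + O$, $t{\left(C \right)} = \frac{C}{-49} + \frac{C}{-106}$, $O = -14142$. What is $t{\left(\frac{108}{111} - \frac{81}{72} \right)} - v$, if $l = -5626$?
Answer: $\frac{30391804607}{1537424} \approx 19768.0$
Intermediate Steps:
$t{\left(C \right)} = - \frac{155 C}{5194}$ ($t{\left(C \right)} = C \left(- \frac{1}{49}\right) + C \left(- \frac{1}{106}\right) = - \frac{C}{49} - \frac{C}{106} = - \frac{155 C}{5194}$)
$v = -19768$ ($v = -5626 - 14142 = -19768$)
$t{\left(\frac{108}{111} - \frac{81}{72} \right)} - v = - \frac{155 \left(\frac{108}{111} - \frac{81}{72}\right)}{5194} - -19768 = - \frac{155 \left(108 \cdot \frac{1}{111} - \frac{9}{8}\right)}{5194} + 19768 = - \frac{155 \left(\frac{36}{37} - \frac{9}{8}\right)}{5194} + 19768 = \left(- \frac{155}{5194}\right) \left(- \frac{45}{296}\right) + 19768 = \frac{6975}{1537424} + 19768 = \frac{30391804607}{1537424}$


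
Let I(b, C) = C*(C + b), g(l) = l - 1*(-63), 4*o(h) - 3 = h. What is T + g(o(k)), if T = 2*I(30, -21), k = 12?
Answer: -1245/4 ≈ -311.25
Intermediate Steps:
o(h) = 3/4 + h/4
g(l) = 63 + l (g(l) = l + 63 = 63 + l)
T = -378 (T = 2*(-21*(-21 + 30)) = 2*(-21*9) = 2*(-189) = -378)
T + g(o(k)) = -378 + (63 + (3/4 + (1/4)*12)) = -378 + (63 + (3/4 + 3)) = -378 + (63 + 15/4) = -378 + 267/4 = -1245/4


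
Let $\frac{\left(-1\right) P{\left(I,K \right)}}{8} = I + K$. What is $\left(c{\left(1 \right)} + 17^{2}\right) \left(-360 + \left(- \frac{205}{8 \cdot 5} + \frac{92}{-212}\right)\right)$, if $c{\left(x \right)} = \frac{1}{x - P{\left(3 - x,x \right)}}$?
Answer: $- \frac{560004161}{5300} \approx -1.0566 \cdot 10^{5}$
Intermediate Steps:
$P{\left(I,K \right)} = - 8 I - 8 K$ ($P{\left(I,K \right)} = - 8 \left(I + K\right) = - 8 I - 8 K$)
$c{\left(x \right)} = \frac{1}{24 + x}$ ($c{\left(x \right)} = \frac{1}{x - \left(- 8 \left(3 - x\right) - 8 x\right)} = \frac{1}{x - \left(\left(-24 + 8 x\right) - 8 x\right)} = \frac{1}{x - -24} = \frac{1}{x + 24} = \frac{1}{24 + x}$)
$\left(c{\left(1 \right)} + 17^{2}\right) \left(-360 + \left(- \frac{205}{8 \cdot 5} + \frac{92}{-212}\right)\right) = \left(\frac{1}{24 + 1} + 17^{2}\right) \left(-360 + \left(- \frac{205}{8 \cdot 5} + \frac{92}{-212}\right)\right) = \left(\frac{1}{25} + 289\right) \left(-360 + \left(- \frac{205}{40} + 92 \left(- \frac{1}{212}\right)\right)\right) = \left(\frac{1}{25} + 289\right) \left(-360 - \frac{2357}{424}\right) = \frac{7226 \left(-360 - \frac{2357}{424}\right)}{25} = \frac{7226}{25} \left(- \frac{154997}{424}\right) = - \frac{560004161}{5300}$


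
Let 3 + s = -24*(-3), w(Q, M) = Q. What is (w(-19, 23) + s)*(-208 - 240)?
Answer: -22400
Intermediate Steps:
s = 69 (s = -3 - 24*(-3) = -3 + 72 = 69)
(w(-19, 23) + s)*(-208 - 240) = (-19 + 69)*(-208 - 240) = 50*(-448) = -22400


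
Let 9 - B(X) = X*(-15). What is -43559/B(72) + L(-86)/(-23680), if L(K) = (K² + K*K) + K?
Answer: -523745977/12893760 ≈ -40.620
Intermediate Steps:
B(X) = 9 + 15*X (B(X) = 9 - X*(-15) = 9 - (-15)*X = 9 + 15*X)
L(K) = K + 2*K² (L(K) = (K² + K²) + K = 2*K² + K = K + 2*K²)
-43559/B(72) + L(-86)/(-23680) = -43559/(9 + 15*72) - 86*(1 + 2*(-86))/(-23680) = -43559/(9 + 1080) - 86*(1 - 172)*(-1/23680) = -43559/1089 - 86*(-171)*(-1/23680) = -43559*1/1089 + 14706*(-1/23680) = -43559/1089 - 7353/11840 = -523745977/12893760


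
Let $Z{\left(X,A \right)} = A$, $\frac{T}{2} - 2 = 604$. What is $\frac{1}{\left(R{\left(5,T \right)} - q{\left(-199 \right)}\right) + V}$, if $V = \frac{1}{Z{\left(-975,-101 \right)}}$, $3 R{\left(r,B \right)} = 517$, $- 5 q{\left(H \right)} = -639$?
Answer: $\frac{1515}{67453} \approx 0.02246$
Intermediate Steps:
$T = 1212$ ($T = 4 + 2 \cdot 604 = 4 + 1208 = 1212$)
$q{\left(H \right)} = \frac{639}{5}$ ($q{\left(H \right)} = \left(- \frac{1}{5}\right) \left(-639\right) = \frac{639}{5}$)
$R{\left(r,B \right)} = \frac{517}{3}$ ($R{\left(r,B \right)} = \frac{1}{3} \cdot 517 = \frac{517}{3}$)
$V = - \frac{1}{101}$ ($V = \frac{1}{-101} = - \frac{1}{101} \approx -0.009901$)
$\frac{1}{\left(R{\left(5,T \right)} - q{\left(-199 \right)}\right) + V} = \frac{1}{\left(\frac{517}{3} - \frac{639}{5}\right) - \frac{1}{101}} = \frac{1}{\frac{668}{15} - \frac{1}{101}} = \frac{1}{\frac{67453}{1515}} = \frac{1515}{67453}$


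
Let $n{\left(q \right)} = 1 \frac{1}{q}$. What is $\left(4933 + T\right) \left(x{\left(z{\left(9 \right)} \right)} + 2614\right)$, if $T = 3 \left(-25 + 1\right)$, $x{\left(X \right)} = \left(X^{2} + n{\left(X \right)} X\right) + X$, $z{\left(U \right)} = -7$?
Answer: $12915677$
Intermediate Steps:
$n{\left(q \right)} = \frac{1}{q}$
$x{\left(X \right)} = 1 + X + X^{2}$ ($x{\left(X \right)} = \left(X^{2} + \frac{X}{X}\right) + X = \left(X^{2} + 1\right) + X = \left(1 + X^{2}\right) + X = 1 + X + X^{2}$)
$T = -72$ ($T = 3 \left(-24\right) = -72$)
$\left(4933 + T\right) \left(x{\left(z{\left(9 \right)} \right)} + 2614\right) = \left(4933 - 72\right) \left(\left(1 - 7 \left(1 - 7\right)\right) + 2614\right) = 4861 \left(\left(1 - -42\right) + 2614\right) = 4861 \left(\left(1 + 42\right) + 2614\right) = 4861 \left(43 + 2614\right) = 4861 \cdot 2657 = 12915677$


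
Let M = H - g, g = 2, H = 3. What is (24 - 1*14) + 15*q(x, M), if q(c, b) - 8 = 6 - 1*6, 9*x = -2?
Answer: 130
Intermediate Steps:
x = -2/9 (x = (⅑)*(-2) = -2/9 ≈ -0.22222)
M = 1 (M = 3 - 1*2 = 3 - 2 = 1)
q(c, b) = 8 (q(c, b) = 8 + (6 - 1*6) = 8 + (6 - 6) = 8 + 0 = 8)
(24 - 1*14) + 15*q(x, M) = (24 - 1*14) + 15*8 = (24 - 14) + 120 = 10 + 120 = 130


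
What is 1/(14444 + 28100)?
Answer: 1/42544 ≈ 2.3505e-5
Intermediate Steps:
1/(14444 + 28100) = 1/42544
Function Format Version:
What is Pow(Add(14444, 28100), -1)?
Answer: Rational(1, 42544) ≈ 2.3505e-5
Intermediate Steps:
Pow(Add(14444, 28100), -1) = Pow(42544, -1) = Rational(1, 42544)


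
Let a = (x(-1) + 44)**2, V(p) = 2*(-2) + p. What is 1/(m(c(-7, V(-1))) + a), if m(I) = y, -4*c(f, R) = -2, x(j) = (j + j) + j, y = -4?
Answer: 1/1677 ≈ 0.00059630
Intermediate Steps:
x(j) = 3*j (x(j) = 2*j + j = 3*j)
V(p) = -4 + p
c(f, R) = 1/2 (c(f, R) = -1/4*(-2) = 1/2)
a = 1681 (a = (3*(-1) + 44)**2 = (-3 + 44)**2 = 41**2 = 1681)
m(I) = -4
1/(m(c(-7, V(-1))) + a) = 1/(-4 + 1681) = 1/1677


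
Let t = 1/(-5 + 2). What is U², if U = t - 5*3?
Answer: 2116/9 ≈ 235.11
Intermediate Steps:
t = -⅓ (t = 1/(-3) = -⅓ ≈ -0.33333)
U = -46/3 (U = -⅓ - 5*3 = -⅓ - 15 = -46/3 ≈ -15.333)
U² = (-46/3)² = 2116/9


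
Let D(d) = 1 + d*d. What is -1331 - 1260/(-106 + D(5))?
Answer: -5261/4 ≈ -1315.3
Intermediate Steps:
D(d) = 1 + d²
-1331 - 1260/(-106 + D(5)) = -1331 - 1260/(-106 + (1 + 5²)) = -1331 - 1260/(-106 + (1 + 25)) = -1331 - 1260/(-106 + 26) = -1331 - 1260/(-80) = -1331 - 1/80*(-1260) = -1331 + 63/4 = -5261/4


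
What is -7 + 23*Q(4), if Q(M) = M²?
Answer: 361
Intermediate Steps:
-7 + 23*Q(4) = -7 + 23*4² = -7 + 23*16 = -7 + 368 = 361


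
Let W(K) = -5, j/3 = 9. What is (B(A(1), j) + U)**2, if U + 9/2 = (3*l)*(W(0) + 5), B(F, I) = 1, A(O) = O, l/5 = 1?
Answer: 49/4 ≈ 12.250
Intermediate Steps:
j = 27 (j = 3*9 = 27)
l = 5 (l = 5*1 = 5)
U = -9/2 (U = -9/2 + (3*5)*(-5 + 5) = -9/2 + 15*0 = -9/2 + 0 = -9/2 ≈ -4.5000)
(B(A(1), j) + U)**2 = (1 - 9/2)**2 = (-7/2)**2 = 49/4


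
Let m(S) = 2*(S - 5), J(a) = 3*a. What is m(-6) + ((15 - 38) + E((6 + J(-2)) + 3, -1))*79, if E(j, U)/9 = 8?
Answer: 3849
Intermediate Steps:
E(j, U) = 72 (E(j, U) = 9*8 = 72)
m(S) = -10 + 2*S (m(S) = 2*(-5 + S) = -10 + 2*S)
m(-6) + ((15 - 38) + E((6 + J(-2)) + 3, -1))*79 = (-10 + 2*(-6)) + ((15 - 38) + 72)*79 = (-10 - 12) + (-23 + 72)*79 = -22 + 49*79 = -22 + 3871 = 3849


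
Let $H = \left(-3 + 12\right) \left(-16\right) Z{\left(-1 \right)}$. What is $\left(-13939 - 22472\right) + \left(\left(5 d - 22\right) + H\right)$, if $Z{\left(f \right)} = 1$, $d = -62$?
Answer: $-36887$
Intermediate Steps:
$H = -144$ ($H = \left(-3 + 12\right) \left(-16\right) 1 = 9 \left(-16\right) 1 = \left(-144\right) 1 = -144$)
$\left(-13939 - 22472\right) + \left(\left(5 d - 22\right) + H\right) = \left(-13939 - 22472\right) + \left(\left(5 \left(-62\right) - 22\right) - 144\right) = -36411 - 476 = -36887$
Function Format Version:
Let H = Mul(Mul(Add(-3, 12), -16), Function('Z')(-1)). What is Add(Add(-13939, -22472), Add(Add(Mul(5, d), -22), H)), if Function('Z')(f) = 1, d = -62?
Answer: -36887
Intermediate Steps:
H = -144 (H = Mul(Mul(Add(-3, 12), -16), 1) = Mul(Mul(9, -16), 1) = Mul(-144, 1) = -144)
Add(Add(-13939, -22472), Add(Add(Mul(5, d), -22), H)) = Add(Add(-13939, -22472), Add(Add(Mul(5, -62), -22), -144)) = Add(-36411, Add(Add(-310, -22), -144)) = Add(-36411, Add(-332, -144)) = Add(-36411, -476) = -36887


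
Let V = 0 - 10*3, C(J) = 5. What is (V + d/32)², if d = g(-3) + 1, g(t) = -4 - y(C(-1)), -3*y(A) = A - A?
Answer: 927369/1024 ≈ 905.63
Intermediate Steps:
V = -30 (V = 0 - 30 = -30)
y(A) = 0 (y(A) = -(A - A)/3 = -⅓*0 = 0)
g(t) = -4 (g(t) = -4 - 1*0 = -4 + 0 = -4)
d = -3 (d = -4 + 1 = -3)
(V + d/32)² = (-30 - 3/32)² = (-963/32)² = 927369/1024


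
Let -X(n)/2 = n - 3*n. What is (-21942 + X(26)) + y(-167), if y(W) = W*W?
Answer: 6051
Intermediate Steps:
X(n) = 4*n (X(n) = -2*(n - 3*n) = -(-4)*n = 4*n)
y(W) = W²
(-21942 + X(26)) + y(-167) = (-21942 + 4*26) + (-167)² = (-21942 + 104) + 27889 = -21838 + 27889 = 6051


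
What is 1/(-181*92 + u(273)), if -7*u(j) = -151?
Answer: -7/116413 ≈ -6.0131e-5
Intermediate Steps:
u(j) = 151/7 (u(j) = -1/7*(-151) = 151/7)
1/(-181*92 + u(273)) = 1/(-181*92 + 151/7) = 1/(-16652 + 151/7) = 1/(-116413/7) = -7/116413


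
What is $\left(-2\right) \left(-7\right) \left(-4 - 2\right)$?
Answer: $-84$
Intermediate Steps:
$\left(-2\right) \left(-7\right) \left(-4 - 2\right) = 14 \left(-6\right) = -84$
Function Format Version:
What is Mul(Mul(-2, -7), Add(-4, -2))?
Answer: -84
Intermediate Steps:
Mul(Mul(-2, -7), Add(-4, -2)) = Mul(14, -6) = -84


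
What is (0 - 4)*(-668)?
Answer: 2672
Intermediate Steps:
(0 - 4)*(-668) = -4*(-668) = 2672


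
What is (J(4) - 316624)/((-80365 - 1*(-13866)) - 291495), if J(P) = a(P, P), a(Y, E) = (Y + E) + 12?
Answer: 158302/178997 ≈ 0.88438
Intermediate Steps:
a(Y, E) = 12 + E + Y (a(Y, E) = (E + Y) + 12 = 12 + E + Y)
J(P) = 12 + 2*P (J(P) = 12 + P + P = 12 + 2*P)
(J(4) - 316624)/((-80365 - 1*(-13866)) - 291495) = ((12 + 2*4) - 316624)/((-80365 - 1*(-13866)) - 291495) = ((12 + 8) - 316624)/((-80365 + 13866) - 291495) = (20 - 316624)/(-66499 - 291495) = -316604/(-357994) = -316604*(-1/357994) = 158302/178997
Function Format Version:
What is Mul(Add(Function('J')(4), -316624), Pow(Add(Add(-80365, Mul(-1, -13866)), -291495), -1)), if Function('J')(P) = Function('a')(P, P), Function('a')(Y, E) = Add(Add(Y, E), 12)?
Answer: Rational(158302, 178997) ≈ 0.88438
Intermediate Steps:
Function('a')(Y, E) = Add(12, E, Y) (Function('a')(Y, E) = Add(Add(E, Y), 12) = Add(12, E, Y))
Function('J')(P) = Add(12, Mul(2, P)) (Function('J')(P) = Add(12, P, P) = Add(12, Mul(2, P)))
Mul(Add(Function('J')(4), -316624), Pow(Add(Add(-80365, Mul(-1, -13866)), -291495), -1)) = Mul(Add(Add(12, Mul(2, 4)), -316624), Pow(Add(Add(-80365, Mul(-1, -13866)), -291495), -1)) = Mul(Add(Add(12, 8), -316624), Pow(Add(Add(-80365, 13866), -291495), -1)) = Mul(Add(20, -316624), Pow(Add(-66499, -291495), -1)) = Mul(-316604, Pow(-357994, -1)) = Mul(-316604, Rational(-1, 357994)) = Rational(158302, 178997)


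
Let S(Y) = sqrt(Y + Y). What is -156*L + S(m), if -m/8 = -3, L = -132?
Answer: 20592 + 4*sqrt(3) ≈ 20599.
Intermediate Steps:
m = 24 (m = -8*(-3) = 24)
S(Y) = sqrt(2)*sqrt(Y) (S(Y) = sqrt(2*Y) = sqrt(2)*sqrt(Y))
-156*L + S(m) = -156*(-132) + sqrt(2)*sqrt(24) = 20592 + sqrt(2)*(2*sqrt(6)) = 20592 + 4*sqrt(3)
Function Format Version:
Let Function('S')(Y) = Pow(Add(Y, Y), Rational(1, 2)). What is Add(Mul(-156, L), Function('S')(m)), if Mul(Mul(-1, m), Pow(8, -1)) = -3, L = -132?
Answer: Add(20592, Mul(4, Pow(3, Rational(1, 2)))) ≈ 20599.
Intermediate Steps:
m = 24 (m = Mul(-8, -3) = 24)
Function('S')(Y) = Mul(Pow(2, Rational(1, 2)), Pow(Y, Rational(1, 2))) (Function('S')(Y) = Pow(Mul(2, Y), Rational(1, 2)) = Mul(Pow(2, Rational(1, 2)), Pow(Y, Rational(1, 2))))
Add(Mul(-156, L), Function('S')(m)) = Add(Mul(-156, -132), Mul(Pow(2, Rational(1, 2)), Pow(24, Rational(1, 2)))) = Add(20592, Mul(Pow(2, Rational(1, 2)), Mul(2, Pow(6, Rational(1, 2))))) = Add(20592, Mul(4, Pow(3, Rational(1, 2))))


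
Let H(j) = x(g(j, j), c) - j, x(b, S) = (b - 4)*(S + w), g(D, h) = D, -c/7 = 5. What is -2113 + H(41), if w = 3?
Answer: -3338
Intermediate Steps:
c = -35 (c = -7*5 = -35)
x(b, S) = (-4 + b)*(3 + S) (x(b, S) = (b - 4)*(S + 3) = (-4 + b)*(3 + S))
H(j) = 128 - 33*j (H(j) = (-12 - 4*(-35) + 3*j - 35*j) - j = (-12 + 140 + 3*j - 35*j) - j = (128 - 32*j) - j = 128 - 33*j)
-2113 + H(41) = -2113 + (128 - 33*41) = -2113 + (128 - 1353) = -2113 - 1225 = -3338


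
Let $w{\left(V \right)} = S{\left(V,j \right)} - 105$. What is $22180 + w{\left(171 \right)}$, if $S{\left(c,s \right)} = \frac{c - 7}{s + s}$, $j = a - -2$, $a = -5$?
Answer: $\frac{66143}{3} \approx 22048.0$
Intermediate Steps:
$j = -3$ ($j = -5 - -2 = -5 + 2 = -3$)
$S{\left(c,s \right)} = \frac{-7 + c}{2 s}$
$w{\left(V \right)} = - \frac{623}{6} - \frac{V}{6}$ ($w{\left(V \right)} = \frac{-7 + V}{2 \left(-3\right)} - 105 = \frac{1}{2} \left(- \frac{1}{3}\right) \left(-7 + V\right) - 105 = \left(\frac{7}{6} - \frac{V}{6}\right) - 105 = - \frac{623}{6} - \frac{V}{6}$)
$22180 + w{\left(171 \right)} = 22180 - \frac{397}{3} = \frac{66143}{3}$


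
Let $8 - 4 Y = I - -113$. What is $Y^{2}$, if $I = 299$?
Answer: $10201$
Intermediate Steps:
$Y = -101$ ($Y = 2 - \frac{299 - -113}{4} = 2 - \frac{299 + 113}{4} = 2 - 103 = -101$)
$Y^{2} = \left(-101\right)^{2} = 10201$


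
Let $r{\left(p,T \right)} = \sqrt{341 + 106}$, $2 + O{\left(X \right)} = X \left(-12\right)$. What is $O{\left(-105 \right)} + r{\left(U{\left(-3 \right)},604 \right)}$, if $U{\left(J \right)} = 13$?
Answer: $1258 + \sqrt{447} \approx 1279.1$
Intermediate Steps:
$O{\left(X \right)} = -2 - 12 X$ ($O{\left(X \right)} = -2 + X \left(-12\right) = -2 - 12 X$)
$r{\left(p,T \right)} = \sqrt{447}$
$O{\left(-105 \right)} + r{\left(U{\left(-3 \right)},604 \right)} = \left(-2 - -1260\right) + \sqrt{447} = \left(-2 + 1260\right) + \sqrt{447} = 1258 + \sqrt{447}$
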